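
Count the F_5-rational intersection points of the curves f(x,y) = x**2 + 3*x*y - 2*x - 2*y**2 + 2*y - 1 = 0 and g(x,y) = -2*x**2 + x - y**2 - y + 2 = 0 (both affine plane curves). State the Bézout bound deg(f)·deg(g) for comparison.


Common zeros: {(1, 2)}; count = 1; Bézout bound = 4.

deg(f) = 2, deg(g) = 2, so Bézout bound = 4.
Scan x ∈ F_5. For each x, list the y ∈ F_5 with f(x, y) ≡ 0 and those with g(x, y) ≡ 0 (mod 5); the common zeros in that column are the intersection.
  x = 0: f ≡ 0 at y ∈ {2, 4}; g ≡ 0 at y ∈ {1, 3}; common: ∅.
  x = 1: f ≡ 0 at y ∈ {2, 3}; g ≡ 0 at y ∈ {2}; common: {2}.
  x = 2: f ≡ 0 at y ∈ {1, 3}; g ≡ 0 at y ∈ {2}; common: ∅.
  x = 3: f ≡ 0 at y ∈ ∅; g ≡ 0 at y ∈ {1, 3}; common: ∅.
  x = 4: f ≡ 0 at y ∈ ∅; g ≡ 0 at y ∈ ∅; common: ∅.
Collecting: common zeros = {(1, 2)}, so the count is 1.
Comparison with the Bézout bound: 1 ≤ 4 = deg(f)·deg(g), as expected for curves with no common component (the affine F_5-count falls short of the bound because intersections may lie at infinity, over extension fields, or carry multiplicity).


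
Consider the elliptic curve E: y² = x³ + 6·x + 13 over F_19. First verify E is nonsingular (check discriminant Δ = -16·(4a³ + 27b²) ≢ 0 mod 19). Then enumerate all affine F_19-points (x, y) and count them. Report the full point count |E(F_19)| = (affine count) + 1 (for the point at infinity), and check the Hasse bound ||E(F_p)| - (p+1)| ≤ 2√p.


Affine points = {(1, 1), (1, 18), (3, 1), (3, 18), (4, 5), (4, 14), (5, 4), (5, 15), (9, 6), (9, 13), (10, 3), (10, 16), (11, 2), (11, 17), (15, 1), (15, 18), (16, 5), (16, 14), (18, 5), (18, 14)}; affine count = 20; |E(F_19)| = 21.

Discriminant check: Δ ∝ 4a³ + 27b² = 4·6³ + 27·13² = 4·216 + 27·169 ≡ 12 (mod 19). Nonzero ⇒ E is nonsingular.
For each x ∈ F_19, compute rhs = x³ + 6·x + 13 mod 19, then count y ∈ F_19 with y² ≡ rhs.
  x = 0: rhs = 13, matching y values: none (0 points).
  x = 1: rhs = 1, matching y values: 1, 18 (2 points).
  x = 2: rhs = 14, matching y values: none (0 points).
  x = 3: rhs = 1, matching y values: 1, 18 (2 points).
  x = 4: rhs = 6, matching y values: 5, 14 (2 points).
  x = 5: rhs = 16, matching y values: 4, 15 (2 points).
  x = 6: rhs = 18, matching y values: none (0 points).
  x = 7: rhs = 18, matching y values: none (0 points).
  x = 8: rhs = 3, matching y values: none (0 points).
  x = 9: rhs = 17, matching y values: 6, 13 (2 points).
  x = 10: rhs = 9, matching y values: 3, 16 (2 points).
  x = 11: rhs = 4, matching y values: 2, 17 (2 points).
  x = 12: rhs = 8, matching y values: none (0 points).
  x = 13: rhs = 8, matching y values: none (0 points).
  x = 14: rhs = 10, matching y values: none (0 points).
  x = 15: rhs = 1, matching y values: 1, 18 (2 points).
  x = 16: rhs = 6, matching y values: 5, 14 (2 points).
  x = 17: rhs = 12, matching y values: none (0 points).
  x = 18: rhs = 6, matching y values: 5, 14 (2 points).
Total affine count: 20.
Full point count |E(F_19)| = 20 + 1 = 21.
Hasse bound: |21 − (19+1)| = |1| = 1 ≤ 2√19 ≈ 8.7178 ✓.


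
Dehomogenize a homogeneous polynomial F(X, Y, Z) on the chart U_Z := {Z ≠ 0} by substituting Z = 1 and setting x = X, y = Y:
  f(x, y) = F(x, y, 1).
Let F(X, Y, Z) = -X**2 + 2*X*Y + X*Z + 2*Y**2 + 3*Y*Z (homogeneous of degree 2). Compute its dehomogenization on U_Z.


f(x, y) = -x**2 + 2*x*y + x + 2*y**2 + 3*y

On U_Z we set Z = 1. Each monomial c·X^i·Y^j·Z^k in F becomes c·x^i·y^j·1^k = c·x^i·y^j.
Substituting Z = 1: F(X, Y, 1) = -x**2 + 2*x*y + x + 2*y**2 + 3*y.
Note: deg(f) ≤ deg(F) = 2; strict inequality happens when F is divisible by Z (lost terms).


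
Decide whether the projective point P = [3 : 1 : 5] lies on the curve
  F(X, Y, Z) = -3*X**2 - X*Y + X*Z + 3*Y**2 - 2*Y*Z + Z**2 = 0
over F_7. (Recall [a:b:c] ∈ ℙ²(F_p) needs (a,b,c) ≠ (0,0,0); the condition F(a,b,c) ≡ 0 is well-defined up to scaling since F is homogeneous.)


F(3,1,5) ≡ 3 (mod 7); P is NOT on the curve.

Evaluate F(3, 1, 5) term-by-term (mod 7).
  -3*X**2 ↦ -3·9·1·1 = -27
  -X*Y ↦ -1·3·1·1 = -3
  X*Z ↦ 1·3·1·5 = 15
  3*Y**2 ↦ 3·1·1·1 = 3
  -2*Y*Z ↦ -2·1·1·5 = -10
  Z**2 ↦ 1·1·1·25 = 25
Sum: F(3, 1, 5) = (-27) + (-3) + (15) + (3) + (-10) + (25) = 3.
Reducing mod 7: 3 ≡ 3 (mod 7).
Since F(a, b, c) ≡ 3 ≠ 0 (mod 7), P does NOT lie on the curve.


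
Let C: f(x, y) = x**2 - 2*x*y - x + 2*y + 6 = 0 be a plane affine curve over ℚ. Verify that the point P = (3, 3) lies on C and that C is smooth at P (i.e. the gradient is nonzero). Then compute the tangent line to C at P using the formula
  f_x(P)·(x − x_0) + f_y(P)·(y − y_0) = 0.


Tangent line at P: -x - 4*y + 15 = 0.

Step 1: f(3, 3) = 0, so P lies on C.
Step 2: partial derivatives
  f_x(x, y) = 2*x - 2*y - 1, f_y(x, y) = 2 - 2*x.
  f_x(P) = -1, f_y(P) = -4 (gradient nonzero, so P is smooth).
Step 3: tangent line at P: -1·(x − 3) + -4·(y − 3) = 0.
Expanding: -x - 4*y + 15 = 0.


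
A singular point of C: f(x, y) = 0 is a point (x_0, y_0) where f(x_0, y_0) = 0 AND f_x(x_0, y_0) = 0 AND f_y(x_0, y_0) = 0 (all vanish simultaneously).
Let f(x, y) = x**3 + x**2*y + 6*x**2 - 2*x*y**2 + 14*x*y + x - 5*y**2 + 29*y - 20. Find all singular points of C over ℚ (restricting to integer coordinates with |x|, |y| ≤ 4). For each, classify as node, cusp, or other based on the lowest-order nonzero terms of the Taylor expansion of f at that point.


Singular points: {(-3, 2)}; classification: node.

Compute partial derivatives:
  f_x = 3*x**2 + 2*x*y + 12*x - 2*y**2 + 14*y + 1.
  f_y = x**2 - 4*x*y + 14*x - 10*y + 29.
Scan x_0 ∈ {−4, ..., 4}. For each x_0, f_y(x_0, y) is a polynomial in y; find its integer roots y ∈ {−4, ..., 4}, then test f_x and f at those candidates.
  x = -4: f_y(-4, y) = 6*y - 11; no integer root y with |y| ≤ 4.
  x = -3: f_y(-3, y) = 2*y - 4; vanishes at y ∈ {2}. (-3, 2): f_x = 0, f = 0 — SINGULAR.
  x = -2: f_y(-2, y) = 5 - 2*y; no integer root y with |y| ≤ 4.
  x = -1: f_y(-1, y) = 16 - 6*y; no integer root y with |y| ≤ 4.
  x = 0: f_y(0, y) = 29 - 10*y; no integer root y with |y| ≤ 4.
  x = 1: f_y(1, y) = 44 - 14*y; no integer root y with |y| ≤ 4.
  x = 2: f_y(2, y) = 61 - 18*y; no integer root y with |y| ≤ 4.
  x = 3: f_y(3, y) = 80 - 22*y; no integer root y with |y| ≤ 4.
  x = 4: f_y(4, y) = 101 - 26*y; no integer root y with |y| ≤ 4.
Only singular point on the grid: (-3, 2).
Classify: substitute x = -3 + u, y = 2 + v and expand: f = u**3 + u**2*v - u**2 - 2*u*v**2 + v**2.
No constant or linear terms (consistent with a singular point). Quadratic part: -u**2 + v**2. Cubic part: u**3 + u**2*v - 2*u*v**2.
The quadratic part v**2 - u**2 = (v − u)(v + u) splits into two distinct linear factors, so there are two distinct tangent lines y − 2 = ±(x − -3) — this is a node (ordinary double point).
Classification: node.


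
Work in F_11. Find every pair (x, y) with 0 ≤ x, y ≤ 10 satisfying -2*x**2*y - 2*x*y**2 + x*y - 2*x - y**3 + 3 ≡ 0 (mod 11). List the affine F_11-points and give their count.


Affine F_11-points: {(0, 9), (1, 4), (3, 9), (5, 7), (6, 1), (7, 0), (8, 7), (9, 1), (9, 4), (9, 10), (10, 10)}; count = 11.

For each of the 121 pairs (x, y) ∈ F_11², evaluate f(x, y) mod 11. Record the zeros.
  x = 0: [0↦3, 1↦2, 2↦6, 3↦9, 4↦5, 5↦10, 6↦7, 7↦1, 8↦8, 9↦0, 10↦4]  zeros at y ∈ {9}
  x = 1: [0↦1, 1↦8, 2↦5, 3↦8, 4↦0, 5↦8, 6↦4, 7↦4, 8↦2, 9↦3, 10↦1]  zeros at y ∈ {4}
  x = 2: [0↦10, 1↦10, 2↦7, 3↦6, 4↦1, 5↦8, 6↦10, 7↦1, 8↦8, 9↦3, 10↦2]  zeros at y ∈ ∅
  x = 3: [0↦8, 1↦8, 2↦1, 3↦3, 4↦8, 5↦10, 6↦3, 7↦3, 8↦4, 9↦0, 10↦7]  zeros at y ∈ {9}
  x = 4: [0↦6, 1↦2, 2↦9, 3↦10, 4↦10, 5↦3, 6↦5, 7↦10, 8↦1, 9↦5, 10↦5]  zeros at y ∈ ∅
  x = 5: [0↦4, 1↦3, 2↦9, 3↦5, 4↦7, 5↦9, 6↦5, 7↦0, 8↦10, 9↦7, 10↦7]  zeros at y ∈ {7}
  x = 6: [0↦2, 1↦0, 2↦1, 3↦10, 4↦10, 5↦6, 6↦3, 7↦6, 8↦9, 9↦6, 10↦2]  zeros at y ∈ {1}
  x = 7: [0↦0, 1↦4, 2↦7, 3↦3, 4↦8, 5↦5, 6↦10, 7↦6, 8↦9, 9↦2, 10↦1]  zeros at y ∈ {0}
  x = 8: [0↦9, 1↦4, 2↦5, 3↦6, 4↦1, 5↦6, 6↦4, 7↦0, 8↦10, 9↦6, 10↦4]  zeros at y ∈ {7}
  x = 9: [0↦7, 1↦0, 2↦6, 3↦8, 4↦0, 5↦9, 6↦7, 7↦10, 8↦1, 9↦7, 10↦0]  zeros at y ∈ {1, 4, 10}
  x = 10: [0↦5, 1↦3, 2↦10, 3↦9, 4↦5, 5↦3, 6↦8, 7↦3, 8↦4, 9↦5, 10↦0]  zeros at y ∈ {10}
Collecting zeros: affine points = {(0, 9), (1, 4), (3, 9), (5, 7), (6, 1), (7, 0), (8, 7), (9, 1), (9, 4), (9, 10), (10, 10)}.
Total count |C(F_11)_aff| = 11.


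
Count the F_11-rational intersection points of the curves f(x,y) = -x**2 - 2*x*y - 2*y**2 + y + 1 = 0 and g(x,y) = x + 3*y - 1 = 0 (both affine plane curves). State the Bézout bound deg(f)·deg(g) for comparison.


Common zeros: {(1, 0), (9, 1)}; count = 2; Bézout bound = 2.

deg(f) = 2, deg(g) = 1, so Bézout bound = 2.
Scan x ∈ F_11. For each x, list the y ∈ F_11 with f(x, y) ≡ 0 and those with g(x, y) ≡ 0 (mod 11); the common zeros in that column are the intersection.
  x = 0: f ≡ 0 at y ∈ {1, 5}; g ≡ 0 at y ∈ {4}; common: ∅.
  x = 1: f ≡ 0 at y ∈ {0, 5}; g ≡ 0 at y ∈ {0}; common: {0}.
  x = 2: f ≡ 0 at y ∈ ∅; g ≡ 0 at y ∈ {7}; common: ∅.
  x = 3: f ≡ 0 at y ∈ {6, 8}; g ≡ 0 at y ∈ {3}; common: ∅.
  x = 4: f ≡ 0 at y ∈ ∅; g ≡ 0 at y ∈ {10}; common: ∅.
  x = 5: f ≡ 0 at y ∈ ∅; g ≡ 0 at y ∈ {6}; common: ∅.
  x = 6: f ≡ 0 at y ∈ ∅; g ≡ 0 at y ∈ {2}; common: ∅.
  x = 7: f ≡ 0 at y ∈ {4, 6}; g ≡ 0 at y ∈ {9}; common: ∅.
  x = 8: f ≡ 0 at y ∈ ∅; g ≡ 0 at y ∈ {5}; common: ∅.
  x = 9: f ≡ 0 at y ∈ {1, 7}; g ≡ 0 at y ∈ {1}; common: {1}.
  x = 10: f ≡ 0 at y ∈ {0, 7}; g ≡ 0 at y ∈ {8}; common: ∅.
Collecting: common zeros = {(1, 0), (9, 1)}, so the count is 2.
Comparison with the Bézout bound: 2 ≤ 2 = deg(f)·deg(g), as expected for curves with no common component (the bound is attained).


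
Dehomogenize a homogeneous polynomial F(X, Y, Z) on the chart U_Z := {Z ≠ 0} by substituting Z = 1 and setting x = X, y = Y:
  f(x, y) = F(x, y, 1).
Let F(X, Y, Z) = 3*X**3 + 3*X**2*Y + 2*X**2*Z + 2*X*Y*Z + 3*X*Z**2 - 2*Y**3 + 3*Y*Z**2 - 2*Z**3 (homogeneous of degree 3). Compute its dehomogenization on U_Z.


f(x, y) = 3*x**3 + 3*x**2*y + 2*x**2 + 2*x*y + 3*x - 2*y**3 + 3*y - 2

On U_Z we set Z = 1. Each monomial c·X^i·Y^j·Z^k in F becomes c·x^i·y^j·1^k = c·x^i·y^j.
Substituting Z = 1: F(X, Y, 1) = 3*x**3 + 3*x**2*y + 2*x**2 + 2*x*y + 3*x - 2*y**3 + 3*y - 2.
Note: deg(f) ≤ deg(F) = 3; strict inequality happens when F is divisible by Z (lost terms).


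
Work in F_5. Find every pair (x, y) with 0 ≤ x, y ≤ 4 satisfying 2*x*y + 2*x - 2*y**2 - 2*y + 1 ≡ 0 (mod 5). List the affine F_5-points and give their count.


Affine F_5-points: {(1, 2), (1, 3), (2, 0), (2, 1)}; count = 4.

For each of the 25 pairs (x, y) ∈ F_5², evaluate f(x, y) mod 5. Record the zeros.
  x = 0: [0↦1, 1↦2, 2↦4, 3↦2, 4↦1]  zeros at y ∈ ∅
  x = 1: [0↦3, 1↦1, 2↦0, 3↦0, 4↦1]  zeros at y ∈ {2, 3}
  x = 2: [0↦0, 1↦0, 2↦1, 3↦3, 4↦1]  zeros at y ∈ {0, 1}
  x = 3: [0↦2, 1↦4, 2↦2, 3↦1, 4↦1]  zeros at y ∈ ∅
  x = 4: [0↦4, 1↦3, 2↦3, 3↦4, 4↦1]  zeros at y ∈ ∅
Collecting zeros: affine points = {(1, 2), (1, 3), (2, 0), (2, 1)}.
Total count |C(F_5)_aff| = 4.


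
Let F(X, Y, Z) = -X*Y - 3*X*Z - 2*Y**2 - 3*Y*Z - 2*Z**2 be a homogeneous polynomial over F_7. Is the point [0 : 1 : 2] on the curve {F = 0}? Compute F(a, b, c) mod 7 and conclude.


F(0,1,2) ≡ 5 (mod 7); P is NOT on the curve.

Evaluate F(0, 1, 2) term-by-term (mod 7).
  -X*Y ↦ -1·0·1·1 = 0
  -3*X*Z ↦ -3·0·1·2 = 0
  -2*Y**2 ↦ -2·1·1·1 = -2
  -3*Y*Z ↦ -3·1·1·2 = -6
  -2*Z**2 ↦ -2·1·1·4 = -8
Sum: F(0, 1, 2) = (0) + (0) + (-2) + (-6) + (-8) = -16.
Reducing mod 7: -16 ≡ 5 (mod 7).
Since F(a, b, c) ≡ 5 ≠ 0 (mod 7), P does NOT lie on the curve.


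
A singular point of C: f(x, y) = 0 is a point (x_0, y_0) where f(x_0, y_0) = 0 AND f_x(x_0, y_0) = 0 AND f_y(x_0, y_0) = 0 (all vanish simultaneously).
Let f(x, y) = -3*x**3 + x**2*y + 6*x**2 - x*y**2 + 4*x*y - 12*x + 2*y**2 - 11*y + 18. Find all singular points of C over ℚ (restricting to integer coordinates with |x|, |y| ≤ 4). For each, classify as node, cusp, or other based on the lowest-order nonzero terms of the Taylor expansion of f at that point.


Singular points: {(1, 3)}; classification: cusp.

Compute partial derivatives:
  f_x = -9*x**2 + 2*x*y + 12*x - y**2 + 4*y - 12.
  f_y = x**2 - 2*x*y + 4*x + 4*y - 11.
Scan x_0 ∈ {−4, ..., 4}. For each x_0, f_y(x_0, y) is a polynomial in y; find its integer roots y ∈ {−4, ..., 4}, then test f_x and f at those candidates.
  x = -4: f_y(-4, y) = 12*y - 11; no integer root y with |y| ≤ 4.
  x = -3: f_y(-3, y) = 10*y - 14; no integer root y with |y| ≤ 4.
  x = -2: f_y(-2, y) = 8*y - 15; no integer root y with |y| ≤ 4.
  x = -1: f_y(-1, y) = 6*y - 14; no integer root y with |y| ≤ 4.
  x = 0: f_y(0, y) = 4*y - 11; no integer root y with |y| ≤ 4.
  x = 1: f_y(1, y) = 2*y - 6; vanishes at y ∈ {3}. (1, 3): f_x = 0, f = 0 — SINGULAR.
  x = 2: f_y(2, y) = 1; no integer root y with |y| ≤ 4.
  x = 3: f_y(3, y) = 10 - 2*y; no integer root y with |y| ≤ 4.
  x = 4: f_y(4, y) = 21 - 4*y; no integer root y with |y| ≤ 4.
Only singular point on the grid: (1, 3).
Classify: substitute x = 1 + u, y = 3 + v and expand: f = -3*u**3 + u**2*v - u*v**2 + v**2.
No constant or linear terms (consistent with a singular point). Quadratic part: v**2. Cubic part: -3*u**3 + u**2*v - u*v**2.
The quadratic part v**2 is a perfect square, so there is a single (double) tangent line v = 0, i.e. y = 3. Restricting the cubic part to that line (v = 0) leaves -3*u**3 ≠ 0, so f is not divisible by v and the branch is v² ≈ 3*u**3 to lowest order — this is a cusp.
Classification: cusp.


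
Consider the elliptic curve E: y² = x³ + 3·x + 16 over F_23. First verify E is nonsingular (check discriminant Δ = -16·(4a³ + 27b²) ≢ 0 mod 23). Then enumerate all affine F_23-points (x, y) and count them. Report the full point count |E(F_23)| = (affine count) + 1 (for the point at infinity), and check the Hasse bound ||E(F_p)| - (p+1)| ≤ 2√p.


Affine points = {(0, 4), (0, 19), (3, 11), (3, 12), (4, 0), (5, 8), (5, 15), (7, 9), (7, 14), (8, 0), (9, 6), (9, 17), (11, 0), (12, 3), (12, 20), (15, 3), (15, 20), (17, 9), (17, 14), (19, 3), (19, 20), (20, 7), (20, 16), (21, 5), (21, 18), (22, 9), (22, 14)}; affine count = 27; |E(F_23)| = 28.

Discriminant check: Δ ∝ 4a³ + 27b² = 4·3³ + 27·16² = 4·27 + 27·256 ≡ 5 (mod 23). Nonzero ⇒ E is nonsingular.
For each x ∈ F_23, compute rhs = x³ + 3·x + 16 mod 23, then count y ∈ F_23 with y² ≡ rhs.
  x = 0: rhs = 16, matching y values: 4, 19 (2 points).
  x = 1: rhs = 20, matching y values: none (0 points).
  x = 2: rhs = 7, matching y values: none (0 points).
  x = 3: rhs = 6, matching y values: 11, 12 (2 points).
  x = 4: rhs = 0, matching y values: 0 (1 points).
  x = 5: rhs = 18, matching y values: 8, 15 (2 points).
  x = 6: rhs = 20, matching y values: none (0 points).
  x = 7: rhs = 12, matching y values: 9, 14 (2 points).
  x = 8: rhs = 0, matching y values: 0 (1 points).
  x = 9: rhs = 13, matching y values: 6, 17 (2 points).
  x = 10: rhs = 11, matching y values: none (0 points).
  x = 11: rhs = 0, matching y values: 0 (1 points).
  x = 12: rhs = 9, matching y values: 3, 20 (2 points).
  x = 13: rhs = 21, matching y values: none (0 points).
  x = 14: rhs = 19, matching y values: none (0 points).
  x = 15: rhs = 9, matching y values: 3, 20 (2 points).
  x = 16: rhs = 20, matching y values: none (0 points).
  x = 17: rhs = 12, matching y values: 9, 14 (2 points).
  x = 18: rhs = 14, matching y values: none (0 points).
  x = 19: rhs = 9, matching y values: 3, 20 (2 points).
  x = 20: rhs = 3, matching y values: 7, 16 (2 points).
  x = 21: rhs = 2, matching y values: 5, 18 (2 points).
  x = 22: rhs = 12, matching y values: 9, 14 (2 points).
Total affine count: 27.
Full point count |E(F_23)| = 27 + 1 = 28.
Hasse bound: |28 − (23+1)| = |4| = 4 ≤ 2√23 ≈ 9.5917 ✓.


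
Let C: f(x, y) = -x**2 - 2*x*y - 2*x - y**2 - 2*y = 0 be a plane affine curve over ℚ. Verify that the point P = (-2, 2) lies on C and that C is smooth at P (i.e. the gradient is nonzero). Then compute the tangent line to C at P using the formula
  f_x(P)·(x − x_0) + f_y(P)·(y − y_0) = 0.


Tangent line at P: -2*x - 2*y = 0.

Step 1: f(-2, 2) = 0, so P lies on C.
Step 2: partial derivatives
  f_x(x, y) = -2*x - 2*y - 2, f_y(x, y) = -2*x - 2*y - 2.
  f_x(P) = -2, f_y(P) = -2 (gradient nonzero, so P is smooth).
Step 3: tangent line at P: -2·(x − -2) + -2·(y − 2) = 0.
Expanding: -2*x - 2*y = 0.


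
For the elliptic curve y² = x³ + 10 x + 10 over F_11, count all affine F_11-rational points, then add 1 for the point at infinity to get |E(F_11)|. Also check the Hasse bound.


Affine points = {(2, 4), (2, 7), (3, 1), (3, 10), (4, 2), (4, 9), (5, 3), (5, 8), (6, 0), (7, 4), (7, 7), (9, 2), (9, 9)}; affine count = 13; |E(F_11)| = 14.

Discriminant check: Δ ∝ 4a³ + 27b² = 4·10³ + 27·10² = 4·1000 + 27·100 ≡ 1 (mod 11). Nonzero ⇒ E is nonsingular.
For each x ∈ F_11, compute rhs = x³ + 10·x + 10 mod 11, then count y ∈ F_11 with y² ≡ rhs.
  x = 0: rhs = 10, matching y values: none (0 points).
  x = 1: rhs = 10, matching y values: none (0 points).
  x = 2: rhs = 5, matching y values: 4, 7 (2 points).
  x = 3: rhs = 1, matching y values: 1, 10 (2 points).
  x = 4: rhs = 4, matching y values: 2, 9 (2 points).
  x = 5: rhs = 9, matching y values: 3, 8 (2 points).
  x = 6: rhs = 0, matching y values: 0 (1 points).
  x = 7: rhs = 5, matching y values: 4, 7 (2 points).
  x = 8: rhs = 8, matching y values: none (0 points).
  x = 9: rhs = 4, matching y values: 2, 9 (2 points).
  x = 10: rhs = 10, matching y values: none (0 points).
Total affine count: 13.
Full point count |E(F_11)| = 13 + 1 = 14.
Hasse bound: |14 − (11+1)| = |2| = 2 ≤ 2√11 ≈ 6.6332 ✓.


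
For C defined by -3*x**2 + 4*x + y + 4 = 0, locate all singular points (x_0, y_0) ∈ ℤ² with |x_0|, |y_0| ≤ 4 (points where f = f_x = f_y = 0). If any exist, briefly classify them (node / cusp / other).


No singular points in the scanned grid; C is smooth there.

Compute partial derivatives:
  f_x = 4 - 6*x.
  f_y = 1.
f_y = 1 is a nonzero constant, so f_y never vanishes: no point (x, y) can satisfy f = f_x = f_y = 0. In particular no (x, y) ∈ {−4, ..., 4}² is singular; the curve is smooth.


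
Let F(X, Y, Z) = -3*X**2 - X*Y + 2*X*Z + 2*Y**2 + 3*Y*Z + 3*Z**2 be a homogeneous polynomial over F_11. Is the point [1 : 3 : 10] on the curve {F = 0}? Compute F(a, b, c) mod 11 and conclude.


F(1,3,10) ≡ 4 (mod 11); P is NOT on the curve.

Evaluate F(1, 3, 10) term-by-term (mod 11).
  -3*X**2 ↦ -3·1·1·1 = -3
  -X*Y ↦ -1·1·3·1 = -3
  2*X*Z ↦ 2·1·1·10 = 20
  2*Y**2 ↦ 2·1·9·1 = 18
  3*Y*Z ↦ 3·1·3·10 = 90
  3*Z**2 ↦ 3·1·1·100 = 300
Sum: F(1, 3, 10) = (-3) + (-3) + (20) + (18) + (90) + (300) = 422.
Reducing mod 11: 422 ≡ 4 (mod 11).
Since F(a, b, c) ≡ 4 ≠ 0 (mod 11), P does NOT lie on the curve.


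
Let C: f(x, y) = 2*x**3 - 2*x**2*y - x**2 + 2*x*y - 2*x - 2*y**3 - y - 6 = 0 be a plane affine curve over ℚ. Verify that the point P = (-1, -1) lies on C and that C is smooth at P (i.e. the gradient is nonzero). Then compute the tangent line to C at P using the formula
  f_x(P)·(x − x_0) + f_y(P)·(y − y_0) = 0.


Tangent line at P: -11*y - 11 = 0.

Step 1: f(-1, -1) = 0, so P lies on C.
Step 2: partial derivatives
  f_x(x, y) = 6*x**2 - 4*x*y - 2*x + 2*y - 2, f_y(x, y) = -2*x**2 + 2*x - 6*y**2 - 1.
  f_x(P) = 0, f_y(P) = -11 (gradient nonzero, so P is smooth).
Step 3: tangent line at P: 0·(x − -1) + -11·(y − -1) = 0.
Expanding: -11*y - 11 = 0.


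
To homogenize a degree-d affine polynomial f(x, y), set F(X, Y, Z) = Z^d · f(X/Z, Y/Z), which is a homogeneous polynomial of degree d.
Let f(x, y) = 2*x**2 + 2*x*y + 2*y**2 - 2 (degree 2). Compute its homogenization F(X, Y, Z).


F(X, Y, Z) = 2*X**2 + 2*X*Y + 2*Y**2 - 2*Z**2

deg(f) = 2.
Substitute x = X/Z, y = Y/Z into f, then multiply by Z^2.
  monomial 2·x^2·y^0 ↦ 2·X^2·Y^0·Z^0.
  monomial 2·x^1·y^1 ↦ 2·X^1·Y^1·Z^0.
  monomial 2·x^0·y^2 ↦ 2·X^0·Y^2·Z^0.
  monomial -2·x^0·y^0 ↦ -2·X^0·Y^0·Z^2.
Collecting: F(X, Y, Z) = 2*X**2 + 2*X*Y + 2*Y**2 - 2*Z**2.


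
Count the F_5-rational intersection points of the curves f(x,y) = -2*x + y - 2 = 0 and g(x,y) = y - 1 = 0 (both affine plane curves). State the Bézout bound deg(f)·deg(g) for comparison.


Common zeros: {(2, 1)}; count = 1; Bézout bound = 1.

deg(f) = 1, deg(g) = 1, so Bézout bound = 1.
Scan x ∈ F_5. For each x, list the y ∈ F_5 with f(x, y) ≡ 0 and those with g(x, y) ≡ 0 (mod 5); the common zeros in that column are the intersection.
  x = 0: f ≡ 0 at y ∈ {2}; g ≡ 0 at y ∈ {1}; common: ∅.
  x = 1: f ≡ 0 at y ∈ {4}; g ≡ 0 at y ∈ {1}; common: ∅.
  x = 2: f ≡ 0 at y ∈ {1}; g ≡ 0 at y ∈ {1}; common: {1}.
  x = 3: f ≡ 0 at y ∈ {3}; g ≡ 0 at y ∈ {1}; common: ∅.
  x = 4: f ≡ 0 at y ∈ {0}; g ≡ 0 at y ∈ {1}; common: ∅.
Collecting: common zeros = {(2, 1)}, so the count is 1.
Comparison with the Bézout bound: 1 ≤ 1 = deg(f)·deg(g), as expected for curves with no common component (the bound is attained).


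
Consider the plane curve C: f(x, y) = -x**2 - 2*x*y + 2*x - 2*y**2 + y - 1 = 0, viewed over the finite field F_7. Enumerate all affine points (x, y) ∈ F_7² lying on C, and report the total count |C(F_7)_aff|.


Affine F_7-points: {(0, 2), (1, 0), (1, 3), (2, 3), (2, 6), (3, 4), (5, 2), (5, 4)}; count = 8.

For each of the 49 pairs (x, y) ∈ F_7², evaluate f(x, y) mod 7. Record the zeros.
  x = 0: [0↦6, 1↦5, 2↦0, 3↦5, 4↦6, 5↦3, 6↦3]  zeros at y ∈ {2}
  x = 1: [0↦0, 1↦4, 2↦4, 3↦0, 4↦6, 5↦1, 6↦6]  zeros at y ∈ {0, 3}
  x = 2: [0↦6, 1↦1, 2↦6, 3↦0, 4↦4, 5↦4, 6↦0]  zeros at y ∈ {3, 6}
  x = 3: [0↦3, 1↦3, 2↦6, 3↦5, 4↦0, 5↦5, 6↦6]  zeros at y ∈ {4}
  x = 4: [0↦5, 1↦3, 2↦4, 3↦1, 4↦1, 5↦4, 6↦3]  zeros at y ∈ ∅
  x = 5: [0↦5, 1↦1, 2↦0, 3↦2, 4↦0, 5↦1, 6↦5]  zeros at y ∈ {2, 4}
  x = 6: [0↦3, 1↦4, 2↦1, 3↦1, 4↦4, 5↦3, 6↦5]  zeros at y ∈ ∅
Collecting zeros: affine points = {(0, 2), (1, 0), (1, 3), (2, 3), (2, 6), (3, 4), (5, 2), (5, 4)}.
Total count |C(F_7)_aff| = 8.


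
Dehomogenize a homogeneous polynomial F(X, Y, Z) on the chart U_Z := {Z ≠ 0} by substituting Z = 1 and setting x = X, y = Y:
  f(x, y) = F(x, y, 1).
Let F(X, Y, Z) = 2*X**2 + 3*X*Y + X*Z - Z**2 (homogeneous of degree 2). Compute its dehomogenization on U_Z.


f(x, y) = 2*x**2 + 3*x*y + x - 1

On U_Z we set Z = 1. Each monomial c·X^i·Y^j·Z^k in F becomes c·x^i·y^j·1^k = c·x^i·y^j.
Substituting Z = 1: F(X, Y, 1) = 2*x**2 + 3*x*y + x - 1.
Note: deg(f) ≤ deg(F) = 2; strict inequality happens when F is divisible by Z (lost terms).


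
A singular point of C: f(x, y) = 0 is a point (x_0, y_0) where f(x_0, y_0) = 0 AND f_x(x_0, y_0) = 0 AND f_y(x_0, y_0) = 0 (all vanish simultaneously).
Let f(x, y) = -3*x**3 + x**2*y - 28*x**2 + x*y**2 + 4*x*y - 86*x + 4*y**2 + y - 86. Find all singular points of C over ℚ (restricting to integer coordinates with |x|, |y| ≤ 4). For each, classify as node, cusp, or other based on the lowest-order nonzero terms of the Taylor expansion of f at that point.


Singular points: {(-3, 1)}; classification: cusp.

Compute partial derivatives:
  f_x = -9*x**2 + 2*x*y - 56*x + y**2 + 4*y - 86.
  f_y = x**2 + 2*x*y + 4*x + 8*y + 1.
Scan x_0 ∈ {−4, ..., 4}. For each x_0, f_y(x_0, y) is a polynomial in y; find its integer roots y ∈ {−4, ..., 4}, then test f_x and f at those candidates.
  x = -4: f_y(-4, y) = 1; no integer root y with |y| ≤ 4.
  x = -3: f_y(-3, y) = 2*y - 2; vanishes at y ∈ {1}. (-3, 1): f_x = 0, f = 0 — SINGULAR.
  x = -2: f_y(-2, y) = 4*y - 3; no integer root y with |y| ≤ 4.
  x = -1: f_y(-1, y) = 6*y - 2; no integer root y with |y| ≤ 4.
  x = 0: f_y(0, y) = 8*y + 1; no integer root y with |y| ≤ 4.
  x = 1: f_y(1, y) = 10*y + 6; no integer root y with |y| ≤ 4.
  x = 2: f_y(2, y) = 12*y + 13; no integer root y with |y| ≤ 4.
  x = 3: f_y(3, y) = 14*y + 22; no integer root y with |y| ≤ 4.
  x = 4: f_y(4, y) = 16*y + 33; no integer root y with |y| ≤ 4.
Only singular point on the grid: (-3, 1).
Classify: substitute x = -3 + u, y = 1 + v and expand: f = -3*u**3 + u**2*v + u*v**2 + v**2.
No constant or linear terms (consistent with a singular point). Quadratic part: v**2. Cubic part: -3*u**3 + u**2*v + u*v**2.
The quadratic part v**2 is a perfect square, so there is a single (double) tangent line v = 0, i.e. y = 1. Restricting the cubic part to that line (v = 0) leaves -3*u**3 ≠ 0, so f is not divisible by v and the branch is v² ≈ 3*u**3 to lowest order — this is a cusp.
Classification: cusp.


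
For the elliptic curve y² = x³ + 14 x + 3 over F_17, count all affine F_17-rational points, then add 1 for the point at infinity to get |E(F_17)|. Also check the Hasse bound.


Affine points = {(1, 1), (1, 16), (3, 2), (3, 15), (4, 2), (4, 15), (7, 6), (7, 11), (8, 7), (8, 10), (9, 5), (9, 12), (10, 2), (10, 15), (11, 3), (11, 14), (13, 6), (13, 11), (14, 6), (14, 11), (15, 1), (15, 16)}; affine count = 22; |E(F_17)| = 23.

Discriminant check: Δ ∝ 4a³ + 27b² = 4·14³ + 27·3² = 4·2744 + 27·9 ≡ 16 (mod 17). Nonzero ⇒ E is nonsingular.
For each x ∈ F_17, compute rhs = x³ + 14·x + 3 mod 17, then count y ∈ F_17 with y² ≡ rhs.
  x = 0: rhs = 3, matching y values: none (0 points).
  x = 1: rhs = 1, matching y values: 1, 16 (2 points).
  x = 2: rhs = 5, matching y values: none (0 points).
  x = 3: rhs = 4, matching y values: 2, 15 (2 points).
  x = 4: rhs = 4, matching y values: 2, 15 (2 points).
  x = 5: rhs = 11, matching y values: none (0 points).
  x = 6: rhs = 14, matching y values: none (0 points).
  x = 7: rhs = 2, matching y values: 6, 11 (2 points).
  x = 8: rhs = 15, matching y values: 7, 10 (2 points).
  x = 9: rhs = 8, matching y values: 5, 12 (2 points).
  x = 10: rhs = 4, matching y values: 2, 15 (2 points).
  x = 11: rhs = 9, matching y values: 3, 14 (2 points).
  x = 12: rhs = 12, matching y values: none (0 points).
  x = 13: rhs = 2, matching y values: 6, 11 (2 points).
  x = 14: rhs = 2, matching y values: 6, 11 (2 points).
  x = 15: rhs = 1, matching y values: 1, 16 (2 points).
  x = 16: rhs = 5, matching y values: none (0 points).
Total affine count: 22.
Full point count |E(F_17)| = 22 + 1 = 23.
Hasse bound: |23 − (17+1)| = |5| = 5 ≤ 2√17 ≈ 8.2462 ✓.


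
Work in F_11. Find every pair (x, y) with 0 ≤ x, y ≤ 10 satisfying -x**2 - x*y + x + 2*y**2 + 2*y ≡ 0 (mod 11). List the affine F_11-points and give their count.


Affine F_11-points: {(0, 0), (0, 10), (1, 0), (1, 5), (2, 1), (2, 10), (3, 2), (3, 4), (4, 3), (4, 9), (5, 3), (5, 4), (6, 5), (6, 8), (7, 2), (7, 6), (8, 7), (9, 1), (9, 8), (10, 6), (10, 9)}; count = 21.

For each of the 121 pairs (x, y) ∈ F_11², evaluate f(x, y) mod 11. Record the zeros.
  x = 0: [0↦0, 1↦4, 2↦1, 3↦2, 4↦7, 5↦5, 6↦7, 7↦2, 8↦1, 9↦4, 10↦0]  zeros at y ∈ {0, 10}
  x = 1: [0↦0, 1↦3, 2↦10, 3↦10, 4↦3, 5↦0, 6↦1, 7↦6, 8↦4, 9↦6, 10↦1]  zeros at y ∈ {0, 5}
  x = 2: [0↦9, 1↦0, 2↦6, 3↦5, 4↦8, 5↦4, 6↦4, 7↦8, 8↦5, 9↦6, 10↦0]  zeros at y ∈ {1, 10}
  x = 3: [0↦5, 1↦6, 2↦0, 3↦9, 4↦0, 5↦6, 6↦5, 7↦8, 8↦4, 9↦4, 10↦8]  zeros at y ∈ {2, 4}
  x = 4: [0↦10, 1↦10, 2↦3, 3↦0, 4↦1, 5↦6, 6↦4, 7↦6, 8↦1, 9↦0, 10↦3]  zeros at y ∈ {3, 9}
  x = 5: [0↦2, 1↦1, 2↦4, 3↦0, 4↦0, 5↦4, 6↦1, 7↦2, 8↦7, 9↦5, 10↦7]  zeros at y ∈ {3, 4}
  x = 6: [0↦3, 1↦1, 2↦3, 3↦9, 4↦8, 5↦0, 6↦7, 7↦7, 8↦0, 9↦8, 10↦9]  zeros at y ∈ {5, 8}
  x = 7: [0↦2, 1↦10, 2↦0, 3↦5, 4↦3, 5↦5, 6↦0, 7↦10, 8↦2, 9↦9, 10↦9]  zeros at y ∈ {2, 6}
  x = 8: [0↦10, 1↦6, 2↦6, 3↦10, 4↦7, 5↦8, 6↦2, 7↦0, 8↦2, 9↦8, 10↦7]  zeros at y ∈ {7}
  x = 9: [0↦5, 1↦0, 2↦10, 3↦2, 4↦9, 5↦9, 6↦2, 7↦10, 8↦0, 9↦5, 10↦3]  zeros at y ∈ {1, 8}
  x = 10: [0↦9, 1↦3, 2↦1, 3↦3, 4↦9, 5↦8, 6↦0, 7↦7, 8↦7, 9↦0, 10↦8]  zeros at y ∈ {6, 9}
Collecting zeros: affine points = {(0, 0), (0, 10), (1, 0), (1, 5), (2, 1), (2, 10), (3, 2), (3, 4), (4, 3), (4, 9), (5, 3), (5, 4), (6, 5), (6, 8), (7, 2), (7, 6), (8, 7), (9, 1), (9, 8), (10, 6), (10, 9)}.
Total count |C(F_11)_aff| = 21.


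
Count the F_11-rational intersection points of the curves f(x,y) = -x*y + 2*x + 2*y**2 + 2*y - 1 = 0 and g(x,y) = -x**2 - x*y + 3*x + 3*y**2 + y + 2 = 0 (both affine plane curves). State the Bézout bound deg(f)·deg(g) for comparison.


Common zeros: ∅; count = 0; Bézout bound = 4.

deg(f) = 2, deg(g) = 2, so Bézout bound = 4.
Scan x ∈ F_11. For each x, list the y ∈ F_11 with f(x, y) ≡ 0 and those with g(x, y) ≡ 0 (mod 11); the common zeros in that column are the intersection.
  x = 0: f ≡ 0 at y ∈ {2, 8}; g ≡ 0 at y ∈ ∅; common: ∅.
  x = 1: f ≡ 0 at y ∈ {2, 3}; g ≡ 0 at y ∈ ∅; common: ∅.
  x = 2: f ≡ 0 at y ∈ {2, 9}; g ≡ 0 at y ∈ ∅; common: ∅.
  x = 3: f ≡ 0 at y ∈ {2, 4}; g ≡ 0 at y ∈ ∅; common: ∅.
  x = 4: f ≡ 0 at y ∈ {2, 10}; g ≡ 0 at y ∈ {6}; common: ∅.
  x = 5: f ≡ 0 at y ∈ {2, 5}; g ≡ 0 at y ∈ ∅; common: ∅.
  x = 6: f ≡ 0 at y ∈ {0, 2}; g ≡ 0 at y ∈ ∅; common: ∅.
  x = 7: f ≡ 0 at y ∈ {2, 6}; g ≡ 0 at y ∈ ∅; common: ∅.
  x = 8: f ≡ 0 at y ∈ {1, 2}; g ≡ 0 at y ∈ ∅; common: ∅.
  x = 9: f ≡ 0 at y ∈ {2, 7}; g ≡ 0 at y ∈ ∅; common: ∅.
  x = 10: f ≡ 0 at y ∈ {2}; g ≡ 0 at y ∈ ∅; common: ∅.
Collecting: common zeros = ∅, so the count is 0.
Comparison with the Bézout bound: 0 ≤ 4 = deg(f)·deg(g), as expected for curves with no common component (the affine F_11-count falls short of the bound because intersections may lie at infinity, over extension fields, or carry multiplicity).


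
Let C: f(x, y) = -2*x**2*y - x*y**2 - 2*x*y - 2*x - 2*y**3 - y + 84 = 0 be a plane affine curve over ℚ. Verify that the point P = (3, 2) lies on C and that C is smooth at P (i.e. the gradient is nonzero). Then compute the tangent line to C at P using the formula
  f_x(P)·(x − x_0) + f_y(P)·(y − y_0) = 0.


Tangent line at P: -34*x - 61*y + 224 = 0.

Step 1: f(3, 2) = 0, so P lies on C.
Step 2: partial derivatives
  f_x(x, y) = -4*x*y - y**2 - 2*y - 2, f_y(x, y) = -2*x**2 - 2*x*y - 2*x - 6*y**2 - 1.
  f_x(P) = -34, f_y(P) = -61 (gradient nonzero, so P is smooth).
Step 3: tangent line at P: -34·(x − 3) + -61·(y − 2) = 0.
Expanding: -34*x - 61*y + 224 = 0.


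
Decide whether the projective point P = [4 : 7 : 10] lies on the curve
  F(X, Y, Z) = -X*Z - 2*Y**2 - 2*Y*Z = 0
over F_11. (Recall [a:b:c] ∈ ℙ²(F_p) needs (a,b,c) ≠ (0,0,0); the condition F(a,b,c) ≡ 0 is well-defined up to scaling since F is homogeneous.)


F(4,7,10) ≡ 8 (mod 11); P is NOT on the curve.

Evaluate F(4, 7, 10) term-by-term (mod 11).
  -X*Z ↦ -1·4·1·10 = -40
  -2*Y**2 ↦ -2·1·49·1 = -98
  -2*Y*Z ↦ -2·1·7·10 = -140
Sum: F(4, 7, 10) = (-40) + (-98) + (-140) = -278.
Reducing mod 11: -278 ≡ 8 (mod 11).
Since F(a, b, c) ≡ 8 ≠ 0 (mod 11), P does NOT lie on the curve.


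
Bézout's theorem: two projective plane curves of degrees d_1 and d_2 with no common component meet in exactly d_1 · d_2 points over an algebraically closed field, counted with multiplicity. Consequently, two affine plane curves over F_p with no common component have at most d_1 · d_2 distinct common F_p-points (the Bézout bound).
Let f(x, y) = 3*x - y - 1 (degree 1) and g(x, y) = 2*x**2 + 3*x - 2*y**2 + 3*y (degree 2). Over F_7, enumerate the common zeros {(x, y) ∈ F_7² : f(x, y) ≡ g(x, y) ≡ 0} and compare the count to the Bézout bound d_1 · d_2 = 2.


Common zeros: {(2, 5), (3, 1)}; count = 2; Bézout bound = 2.

deg(f) = 1, deg(g) = 2, so Bézout bound = 2.
Scan x ∈ F_7. For each x, list the y ∈ F_7 with f(x, y) ≡ 0 and those with g(x, y) ≡ 0 (mod 7); the common zeros in that column are the intersection.
  x = 0: f ≡ 0 at y ∈ {6}; g ≡ 0 at y ∈ {0, 5}; common: ∅.
  x = 1: f ≡ 0 at y ∈ {2}; g ≡ 0 at y ∈ {6}; common: ∅.
  x = 2: f ≡ 0 at y ∈ {5}; g ≡ 0 at y ∈ {0, 5}; common: {5}.
  x = 3: f ≡ 0 at y ∈ {1}; g ≡ 0 at y ∈ {1, 4}; common: {1}.
  x = 4: f ≡ 0 at y ∈ {4}; g ≡ 0 at y ∈ {2, 3}; common: ∅.
  x = 5: f ≡ 0 at y ∈ {0}; g ≡ 0 at y ∈ {2, 3}; common: ∅.
  x = 6: f ≡ 0 at y ∈ {3}; g ≡ 0 at y ∈ {1, 4}; common: ∅.
Collecting: common zeros = {(2, 5), (3, 1)}, so the count is 2.
Comparison with the Bézout bound: 2 ≤ 2 = deg(f)·deg(g), as expected for curves with no common component (the bound is attained).


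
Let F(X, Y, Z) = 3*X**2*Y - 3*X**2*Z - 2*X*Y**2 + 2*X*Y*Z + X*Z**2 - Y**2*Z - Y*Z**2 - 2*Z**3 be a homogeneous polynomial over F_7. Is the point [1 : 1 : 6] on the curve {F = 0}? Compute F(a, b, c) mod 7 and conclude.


F(1,1,6) ≡ 5 (mod 7); P is NOT on the curve.

Evaluate F(1, 1, 6) term-by-term (mod 7).
  3*X**2*Y ↦ 3·1·1·1 = 3
  -3*X**2*Z ↦ -3·1·1·6 = -18
  -2*X*Y**2 ↦ -2·1·1·1 = -2
  2*X*Y*Z ↦ 2·1·1·6 = 12
  X*Z**2 ↦ 1·1·1·36 = 36
  -Y**2*Z ↦ -1·1·1·6 = -6
  -Y*Z**2 ↦ -1·1·1·36 = -36
  -2*Z**3 ↦ -2·1·1·216 = -432
Sum: F(1, 1, 6) = (3) + (-18) + (-2) + (12) + (36) + (-6) + (-36) + (-432) = -443.
Reducing mod 7: -443 ≡ 5 (mod 7).
Since F(a, b, c) ≡ 5 ≠ 0 (mod 7), P does NOT lie on the curve.


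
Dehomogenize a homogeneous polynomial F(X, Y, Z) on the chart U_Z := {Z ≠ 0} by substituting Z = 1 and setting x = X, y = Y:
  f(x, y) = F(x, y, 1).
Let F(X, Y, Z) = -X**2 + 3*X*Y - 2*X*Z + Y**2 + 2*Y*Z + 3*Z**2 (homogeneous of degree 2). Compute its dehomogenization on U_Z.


f(x, y) = -x**2 + 3*x*y - 2*x + y**2 + 2*y + 3

On U_Z we set Z = 1. Each monomial c·X^i·Y^j·Z^k in F becomes c·x^i·y^j·1^k = c·x^i·y^j.
Substituting Z = 1: F(X, Y, 1) = -x**2 + 3*x*y - 2*x + y**2 + 2*y + 3.
Note: deg(f) ≤ deg(F) = 2; strict inequality happens when F is divisible by Z (lost terms).


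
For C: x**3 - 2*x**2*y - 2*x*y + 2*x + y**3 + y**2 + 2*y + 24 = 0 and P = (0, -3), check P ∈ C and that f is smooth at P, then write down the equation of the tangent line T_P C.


Tangent line at P: 8*x + 23*y + 69 = 0.

Step 1: f(0, -3) = 0, so P lies on C.
Step 2: partial derivatives
  f_x(x, y) = 3*x**2 - 4*x*y - 2*y + 2, f_y(x, y) = -2*x**2 - 2*x + 3*y**2 + 2*y + 2.
  f_x(P) = 8, f_y(P) = 23 (gradient nonzero, so P is smooth).
Step 3: tangent line at P: 8·(x − 0) + 23·(y − -3) = 0.
Expanding: 8*x + 23*y + 69 = 0.


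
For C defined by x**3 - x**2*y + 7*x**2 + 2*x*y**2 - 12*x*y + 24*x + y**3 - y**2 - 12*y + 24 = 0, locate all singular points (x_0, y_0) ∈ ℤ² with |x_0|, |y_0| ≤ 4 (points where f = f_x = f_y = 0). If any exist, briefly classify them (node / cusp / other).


Singular points: {(-2, 2)}; classification: node.

Compute partial derivatives:
  f_x = 3*x**2 - 2*x*y + 14*x + 2*y**2 - 12*y + 24.
  f_y = -x**2 + 4*x*y - 12*x + 3*y**2 - 2*y - 12.
Scan x_0 ∈ {−4, ..., 4}. For each x_0, f_y(x_0, y) is a polynomial in y; find its integer roots y ∈ {−4, ..., 4}, then test f_x and f at those candidates.
  x = -4: f_y(-4, y) = 3*y**2 - 18*y + 20; no integer root y with |y| ≤ 4.
  x = -3: f_y(-3, y) = 3*y**2 - 14*y + 15; vanishes at y ∈ {3}. (-3, 3): f_x = 9 ≠ 0.
  x = -2: f_y(-2, y) = 3*y**2 - 10*y + 8; vanishes at y ∈ {2}. (-2, 2): f_x = 0, f = 0 — SINGULAR.
  x = -1: f_y(-1, y) = 3*y**2 - 6*y - 1; no integer root y with |y| ≤ 4.
  x = 0: f_y(0, y) = 3*y**2 - 2*y - 12; no integer root y with |y| ≤ 4.
  x = 1: f_y(1, y) = 3*y**2 + 2*y - 25; no integer root y with |y| ≤ 4.
  x = 2: f_y(2, y) = 3*y**2 + 6*y - 40; no integer root y with |y| ≤ 4.
  x = 3: f_y(3, y) = 3*y**2 + 10*y - 57; vanishes at y ∈ {3}. (3, 3): f_x = 57 ≠ 0.
  x = 4: f_y(4, y) = 3*y**2 + 14*y - 76; no integer root y with |y| ≤ 4.
Only singular point on the grid: (-2, 2).
Classify: substitute x = -2 + u, y = 2 + v and expand: f = u**3 - u**2*v - u**2 + 2*u*v**2 + v**3 + v**2.
No constant or linear terms (consistent with a singular point). Quadratic part: -u**2 + v**2. Cubic part: u**3 - u**2*v + 2*u*v**2 + v**3.
The quadratic part v**2 - u**2 = (v − u)(v + u) splits into two distinct linear factors, so there are two distinct tangent lines y − 2 = ±(x − -2) — this is a node (ordinary double point).
Classification: node.


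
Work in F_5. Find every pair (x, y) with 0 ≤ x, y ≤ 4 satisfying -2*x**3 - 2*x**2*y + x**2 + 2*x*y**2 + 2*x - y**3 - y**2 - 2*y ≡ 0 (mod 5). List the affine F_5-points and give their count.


Affine F_5-points: {(0, 0), (3, 1), (4, 3)}; count = 3.

For each of the 25 pairs (x, y) ∈ F_5², evaluate f(x, y) mod 5. Record the zeros.
  x = 0: [0↦0, 1↦1, 2↦4, 3↦3, 4↦2]  zeros at y ∈ {0}
  x = 1: [0↦1, 1↦2, 2↦4, 3↦1, 4↦2]  zeros at y ∈ ∅
  x = 2: [0↦2, 1↦4, 2↦1, 3↦2, 4↦1]  zeros at y ∈ ∅
  x = 3: [0↦1, 1↦0, 2↦3, 3↦4, 4↦2]  zeros at y ∈ {1}
  x = 4: [0↦1, 1↦3, 2↦3, 3↦0, 4↦3]  zeros at y ∈ {3}
Collecting zeros: affine points = {(0, 0), (3, 1), (4, 3)}.
Total count |C(F_5)_aff| = 3.


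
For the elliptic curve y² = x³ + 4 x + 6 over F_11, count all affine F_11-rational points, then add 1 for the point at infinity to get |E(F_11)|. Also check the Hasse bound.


Affine points = {(1, 0), (2, 0), (3, 1), (3, 10), (4, 3), (4, 8), (6, 2), (6, 9), (7, 5), (7, 6), (8, 0), (9, 1), (9, 10), (10, 1), (10, 10)}; affine count = 15; |E(F_11)| = 16.

Discriminant check: Δ ∝ 4a³ + 27b² = 4·4³ + 27·6² = 4·64 + 27·36 ≡ 7 (mod 11). Nonzero ⇒ E is nonsingular.
For each x ∈ F_11, compute rhs = x³ + 4·x + 6 mod 11, then count y ∈ F_11 with y² ≡ rhs.
  x = 0: rhs = 6, matching y values: none (0 points).
  x = 1: rhs = 0, matching y values: 0 (1 points).
  x = 2: rhs = 0, matching y values: 0 (1 points).
  x = 3: rhs = 1, matching y values: 1, 10 (2 points).
  x = 4: rhs = 9, matching y values: 3, 8 (2 points).
  x = 5: rhs = 8, matching y values: none (0 points).
  x = 6: rhs = 4, matching y values: 2, 9 (2 points).
  x = 7: rhs = 3, matching y values: 5, 6 (2 points).
  x = 8: rhs = 0, matching y values: 0 (1 points).
  x = 9: rhs = 1, matching y values: 1, 10 (2 points).
  x = 10: rhs = 1, matching y values: 1, 10 (2 points).
Total affine count: 15.
Full point count |E(F_11)| = 15 + 1 = 16.
Hasse bound: |16 − (11+1)| = |4| = 4 ≤ 2√11 ≈ 6.6332 ✓.


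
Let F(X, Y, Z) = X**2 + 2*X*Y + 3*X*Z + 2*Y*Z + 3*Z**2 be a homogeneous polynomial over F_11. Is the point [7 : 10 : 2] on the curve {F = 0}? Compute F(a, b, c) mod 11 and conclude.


F(7,10,2) ≡ 8 (mod 11); P is NOT on the curve.

Evaluate F(7, 10, 2) term-by-term (mod 11).
  X**2 ↦ 1·49·1·1 = 49
  2*X*Y ↦ 2·7·10·1 = 140
  3*X*Z ↦ 3·7·1·2 = 42
  2*Y*Z ↦ 2·1·10·2 = 40
  3*Z**2 ↦ 3·1·1·4 = 12
Sum: F(7, 10, 2) = (49) + (140) + (42) + (40) + (12) = 283.
Reducing mod 11: 283 ≡ 8 (mod 11).
Since F(a, b, c) ≡ 8 ≠ 0 (mod 11), P does NOT lie on the curve.


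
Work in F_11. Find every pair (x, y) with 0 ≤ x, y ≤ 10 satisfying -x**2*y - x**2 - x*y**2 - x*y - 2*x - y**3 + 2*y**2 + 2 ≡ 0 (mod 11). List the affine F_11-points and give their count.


Affine F_11-points: {(4, 0), (4, 4), (4, 5), (5, 0), (6, 2), (7, 4), (8, 10), (9, 5)}; count = 8.

For each of the 121 pairs (x, y) ∈ F_11², evaluate f(x, y) mod 11. Record the zeros.
  x = 0: [0↦2, 1↦3, 2↦2, 3↦4, 4↦3, 5↦4, 6↦1, 7↦10, 8↦3, 9↦7, 10↦5]  zeros at y ∈ ∅
  x = 1: [0↦10, 1↦8, 2↦2, 3↦8, 4↦9, 5↦10, 6↦5, 7↦10, 8↦8, 9↦4, 10↦3]  zeros at y ∈ ∅
  x = 2: [0↦5, 1↦9, 2↦7, 3↦4, 4↦5, 5↦4, 6↦6, 7↦5, 8↦6, 9↦3, 10↦1]  zeros at y ∈ ∅
  x = 3: [0↦9, 1↦6, 2↦6, 3↦3, 4↦2, 5↦8, 6↦4, 7↦6, 8↦8, 9↦4, 10↦10]  zeros at y ∈ ∅
  x = 4: [0↦0, 1↦10, 2↦10, 3↦5, 4↦0, 5↦0, 6↦10, 7↦2, 8↦3, 9↦7, 10↦8]  zeros at y ∈ {0, 4, 5}
  x = 5: [0↦0, 1↦10, 2↦8, 3↦10, 4↦10, 5↦2, 6↦2, 7↦4, 8↦2, 9↦1, 10↦6]  zeros at y ∈ {0}
  x = 6: [0↦9, 1↦6, 2↦0, 3↦7, 4↦10, 5↦3, 6↦2, 7↦1, 8↦5, 9↦8, 10↦4]  zeros at y ∈ {2}
  x = 7: [0↦5, 1↦9, 2↦8, 3↦7, 4↦0, 5↦3, 6↦10, 7↦4, 8↦1, 9↦6, 10↦2]  zeros at y ∈ {4}
  x = 8: [0↦10, 1↦8, 2↦10, 3↦10, 4↦2, 5↦2, 6↦4, 7↦2, 8↦1, 9↦6, 10↦0]  zeros at y ∈ {10}
  x = 9: [0↦2, 1↦3, 2↦6, 3↦5, 4↦5, 5↦0, 6↦6, 7↦6, 8↦5, 9↦8, 10↦9]  zeros at y ∈ {5}
  x = 10: [0↦3, 1↦5, 2↦7, 3↦3, 4↦9, 5↦8, 6↦5, 7↦5, 8↦2, 9↦1, 10↦7]  zeros at y ∈ ∅
Collecting zeros: affine points = {(4, 0), (4, 4), (4, 5), (5, 0), (6, 2), (7, 4), (8, 10), (9, 5)}.
Total count |C(F_11)_aff| = 8.
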